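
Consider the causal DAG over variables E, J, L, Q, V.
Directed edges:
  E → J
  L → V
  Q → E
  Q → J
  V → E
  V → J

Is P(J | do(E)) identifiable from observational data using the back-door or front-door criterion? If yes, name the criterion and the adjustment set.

P(J|do(E)): backdoor, adjust for {Q, V}.

desc(E)\{E}={J}; candidates ⊆ {L,Q,V}.
size 0: {}; under {} E still reaches {J,L,Q,V} ∋ J.
size 1: {L}, {Q}, {V}; under {L} E still reaches {J,Q,V} ∋ J.
{Q,V}: E⊥J given {Q,V} in G with E→· removed — back-door holds.
P(J|do(E)) = Σ_{Q,V} P(J|E,Q,V)·P(Q,V).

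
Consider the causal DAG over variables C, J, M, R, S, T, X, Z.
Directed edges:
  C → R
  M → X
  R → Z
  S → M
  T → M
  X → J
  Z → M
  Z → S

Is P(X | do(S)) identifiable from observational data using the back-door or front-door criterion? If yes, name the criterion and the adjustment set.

P(X|do(S)): backdoor, adjust for {Z}.

desc(S)\{S}={J,M,X}; candidates ⊆ {C,R,T,Z}.
size 0: {}; under {} S still reaches {C,J,M,R,X,Z} ∋ X.
{Z}: S⊥X given {Z} in G with S→· removed — back-door holds.
P(X|do(S)) = Σ_{Z} P(X|S,Z)·P(Z).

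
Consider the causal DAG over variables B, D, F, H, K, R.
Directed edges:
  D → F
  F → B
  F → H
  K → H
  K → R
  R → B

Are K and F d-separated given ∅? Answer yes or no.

Yes — K ⊥ F | ∅.

Bayes-Ball from K | ∅ reaches {B,H,R}.
F ∉ reach(K|∅) ⇒ K ⊥ F | ∅.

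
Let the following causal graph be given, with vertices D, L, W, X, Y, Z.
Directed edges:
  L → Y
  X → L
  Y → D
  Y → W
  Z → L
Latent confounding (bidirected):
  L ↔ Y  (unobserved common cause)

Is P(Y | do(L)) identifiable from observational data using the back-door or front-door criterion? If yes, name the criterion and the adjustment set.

desc(L)\{L}={D,W,Y}; candidates ⊆ {X,Z}.
L↔Y: latent back-door arc(s) into L.
size 0: {}; under {} L still reaches {D,W,X,Y,Z} ∋ Y.
size 1: {X}, {Z}; under {X} L still reaches {D,W,Y,Z} ∋ Y.
size 2: {X,Z}; under {X,Z} L still reaches {D,W,Y} ∋ Y.
L↔Y cannot be blocked by any observed set — no back-door set.
No mediator lies on a directed L→…→Y path.
Neither criterion identifies P(Y|do(L)) in this graph.

P(Y|do(L)): not identifiable (no BD/FD set).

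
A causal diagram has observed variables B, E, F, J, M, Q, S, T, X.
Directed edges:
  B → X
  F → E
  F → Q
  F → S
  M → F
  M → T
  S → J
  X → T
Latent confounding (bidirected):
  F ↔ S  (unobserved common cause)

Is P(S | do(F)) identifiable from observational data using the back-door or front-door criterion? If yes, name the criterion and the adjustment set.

desc(F)\{F}={E,J,Q,S}; candidates ⊆ {B,M,T,X}.
F↔S: latent back-door arc(s) into F.
size 0: {}; under {} F still reaches {J,M,S,T} ∋ S.
size 1: {B}, {M}, {T} …(+1); under {B} F still reaches {J,M,S,T} ∋ S.
size 2: {B,M}, {B,T}, {B,X} …(+3); under {B,M} F still reaches {J,S} ∋ S.
F↔S cannot be blocked by any observed set — no back-door set.
No mediator lies on a directed F→…→S path.
Neither criterion identifies P(S|do(F)) in this graph.

P(S|do(F)): not identifiable (no BD/FD set).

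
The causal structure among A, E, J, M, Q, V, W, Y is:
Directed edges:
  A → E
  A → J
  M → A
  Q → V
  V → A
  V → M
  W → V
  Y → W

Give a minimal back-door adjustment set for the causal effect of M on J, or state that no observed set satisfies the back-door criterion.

M→J: minimal back-door set {V}.

desc(M)\{M}={A,E,J}; candidates ⊆ {Q,V,W,Y}.
size 0: {}; under {} M still reaches {A,E,J,Q,V,W,Y} ∋ J.
{V}: M⊥J given {V} in G with M→· removed — back-door holds.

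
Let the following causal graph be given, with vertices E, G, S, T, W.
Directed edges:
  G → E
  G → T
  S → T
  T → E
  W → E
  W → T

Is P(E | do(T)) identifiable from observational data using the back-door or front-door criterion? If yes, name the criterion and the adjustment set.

desc(T)\{T}={E}; candidates ⊆ {G,S,W}.
size 0: {}; under {} T still reaches {E,G,S,W} ∋ E.
size 1: {G}, {S}, {W}; under {G} T still reaches {E,S,W} ∋ E.
{G,W}: T⊥E given {G,W} in G with T→· removed — back-door holds.
P(E|do(T)) = Σ_{G,W} P(E|T,G,W)·P(G,W).

P(E|do(T)): backdoor, adjust for {G, W}.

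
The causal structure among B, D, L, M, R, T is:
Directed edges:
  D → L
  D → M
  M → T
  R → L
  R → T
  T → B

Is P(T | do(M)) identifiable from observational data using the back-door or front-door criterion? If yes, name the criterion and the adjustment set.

P(T|do(M)): backdoor, adjust for ∅.

desc(M)\{M}={B,T}; candidates ⊆ {D,L,R}.
∅: M⊥T given ∅ in G with M→· removed — back-door holds.
P(T|do(M)) = P(T|M) — no adjustment needed.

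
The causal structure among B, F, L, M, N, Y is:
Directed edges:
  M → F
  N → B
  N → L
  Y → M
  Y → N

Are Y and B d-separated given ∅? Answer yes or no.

No — Y and B are d-connected given ∅.

Bayes-Ball from Y | ∅ reaches {B,F,L,M,N}.
B ∈ reach(Y|∅) ⇒ Y ⊥̸ B | ∅.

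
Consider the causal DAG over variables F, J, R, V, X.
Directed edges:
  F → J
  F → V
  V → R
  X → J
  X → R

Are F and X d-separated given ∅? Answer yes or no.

Yes — F ⊥ X | ∅.

Bayes-Ball from F | ∅ reaches {J,R,V}.
X ∉ reach(F|∅) ⇒ F ⊥ X | ∅.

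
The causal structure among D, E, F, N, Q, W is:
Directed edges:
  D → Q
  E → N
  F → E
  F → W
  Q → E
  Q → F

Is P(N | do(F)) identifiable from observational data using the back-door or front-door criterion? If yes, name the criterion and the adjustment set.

P(N|do(F)): backdoor, adjust for {Q}.

desc(F)\{F}={E,N,W}; candidates ⊆ {D,Q}.
size 0: {}; under {} F still reaches {D,E,N,Q} ∋ N.
{Q}: F⊥N given {Q} in G with F→· removed — back-door holds.
P(N|do(F)) = Σ_{Q} P(N|F,Q)·P(Q).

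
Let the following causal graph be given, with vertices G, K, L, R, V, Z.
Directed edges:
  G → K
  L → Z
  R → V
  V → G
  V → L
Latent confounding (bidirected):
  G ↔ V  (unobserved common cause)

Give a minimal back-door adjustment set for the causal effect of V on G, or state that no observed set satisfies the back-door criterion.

desc(V)\{V}={G,K,L,Z}; candidates ⊆ {R}.
V↔G: latent back-door arc(s) into V.
size 0: {}; under {} V still reaches {G,K,R} ∋ G.
size 1: {R}; under {R} V still reaches {G,K} ∋ G.
V↔G cannot be blocked by any observed set — no back-door set.

V→G: no observed back-door set.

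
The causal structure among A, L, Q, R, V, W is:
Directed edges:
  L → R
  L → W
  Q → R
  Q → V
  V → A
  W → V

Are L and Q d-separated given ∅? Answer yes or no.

Bayes-Ball from L | ∅ reaches {A,R,V,W}.
Q ∉ reach(L|∅) ⇒ L ⊥ Q | ∅.

Yes — L ⊥ Q | ∅.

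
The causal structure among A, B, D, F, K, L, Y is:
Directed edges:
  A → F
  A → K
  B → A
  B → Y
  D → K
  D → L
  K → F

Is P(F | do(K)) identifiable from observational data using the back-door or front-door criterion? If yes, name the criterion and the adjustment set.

desc(K)\{K}={F}; candidates ⊆ {A,B,D,L,Y}.
size 0: {}; under {} K still reaches {A,B,D,F,L,Y} ∋ F.
{A}: K⊥F given {A} in G with K→· removed — back-door holds.
P(F|do(K)) = Σ_{A} P(F|K,A)·P(A).

P(F|do(K)): backdoor, adjust for {A}.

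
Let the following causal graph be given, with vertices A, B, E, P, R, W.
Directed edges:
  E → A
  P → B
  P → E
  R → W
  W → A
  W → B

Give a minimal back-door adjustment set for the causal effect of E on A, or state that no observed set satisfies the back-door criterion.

desc(E)\{E}={A}; candidates ⊆ {B,P,R,W}.
∅: E⊥A given ∅ in G with E→· removed — back-door holds.

E→A: minimal back-door set ∅.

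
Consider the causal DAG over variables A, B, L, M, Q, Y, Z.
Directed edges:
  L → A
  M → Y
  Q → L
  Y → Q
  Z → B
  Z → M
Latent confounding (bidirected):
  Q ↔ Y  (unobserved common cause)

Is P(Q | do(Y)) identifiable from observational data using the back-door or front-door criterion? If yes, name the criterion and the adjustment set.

P(Q|do(Y)): not identifiable (no BD/FD set).

desc(Y)\{Y}={A,L,Q}; candidates ⊆ {B,M,Z}.
Y↔Q: latent back-door arc(s) into Y.
size 0: {}; under {} Y still reaches {A,B,L,M,Q,Z} ∋ Q.
size 1: {B}, {M}, {Z}; under {B} Y still reaches {A,L,M,Q,Z} ∋ Q.
size 2: {B,M}, {B,Z}, {M,Z}; under {B,M} Y still reaches {A,L,Q} ∋ Q.
Y↔Q cannot be blocked by any observed set — no back-door set.
No mediator lies on a directed Y→…→Q path.
Neither criterion identifies P(Q|do(Y)) in this graph.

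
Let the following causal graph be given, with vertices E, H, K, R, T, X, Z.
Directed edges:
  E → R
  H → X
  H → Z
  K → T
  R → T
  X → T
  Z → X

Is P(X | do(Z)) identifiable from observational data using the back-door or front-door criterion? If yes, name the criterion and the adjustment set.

desc(Z)\{Z}={T,X}; candidates ⊆ {E,H,K,R}.
size 0: {}; under {} Z still reaches {H,T,X} ∋ X.
{H}: Z⊥X given {H} in G with Z→· removed — back-door holds.
P(X|do(Z)) = Σ_{H} P(X|Z,H)·P(H).

P(X|do(Z)): backdoor, adjust for {H}.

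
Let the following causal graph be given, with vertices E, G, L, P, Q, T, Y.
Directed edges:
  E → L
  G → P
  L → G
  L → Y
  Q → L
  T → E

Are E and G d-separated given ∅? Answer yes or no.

Bayes-Ball from E | ∅ reaches {G,L,P,T,Y}.
G ∈ reach(E|∅) ⇒ E ⊥̸ G | ∅.

No — E and G are d-connected given ∅.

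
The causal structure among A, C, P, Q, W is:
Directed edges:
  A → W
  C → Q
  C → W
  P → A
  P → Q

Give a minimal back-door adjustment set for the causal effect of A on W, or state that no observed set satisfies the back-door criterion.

desc(A)\{A}={W}; candidates ⊆ {C,P,Q}.
∅: A⊥W given ∅ in G with A→· removed — back-door holds.

A→W: minimal back-door set ∅.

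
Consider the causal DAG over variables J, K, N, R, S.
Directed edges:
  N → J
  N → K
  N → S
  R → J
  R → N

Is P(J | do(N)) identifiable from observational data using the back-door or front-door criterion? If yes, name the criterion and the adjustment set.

desc(N)\{N}={J,K,S}; candidates ⊆ {R}.
size 0: {}; under {} N still reaches {J,R} ∋ J.
{R}: N⊥J given {R} in G with N→· removed — back-door holds.
P(J|do(N)) = Σ_{R} P(J|N,R)·P(R).

P(J|do(N)): backdoor, adjust for {R}.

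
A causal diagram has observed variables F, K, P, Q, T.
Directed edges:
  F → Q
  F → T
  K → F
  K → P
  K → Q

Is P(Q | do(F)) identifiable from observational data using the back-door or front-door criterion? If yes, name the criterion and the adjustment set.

desc(F)\{F}={Q,T}; candidates ⊆ {K,P}.
size 0: {}; under {} F still reaches {K,P,Q} ∋ Q.
{K}: F⊥Q given {K} in G with F→· removed — back-door holds.
P(Q|do(F)) = Σ_{K} P(Q|F,K)·P(K).

P(Q|do(F)): backdoor, adjust for {K}.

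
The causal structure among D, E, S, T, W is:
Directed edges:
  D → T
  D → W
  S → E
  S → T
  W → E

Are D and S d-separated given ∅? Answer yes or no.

Bayes-Ball from D | ∅ reaches {E,T,W}.
S ∉ reach(D|∅) ⇒ D ⊥ S | ∅.

Yes — D ⊥ S | ∅.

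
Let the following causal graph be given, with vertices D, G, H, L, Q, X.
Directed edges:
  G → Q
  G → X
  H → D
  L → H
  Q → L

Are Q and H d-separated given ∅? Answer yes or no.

No — Q and H are d-connected given ∅.

Bayes-Ball from Q | ∅ reaches {D,G,H,L,X}.
H ∈ reach(Q|∅) ⇒ Q ⊥̸ H | ∅.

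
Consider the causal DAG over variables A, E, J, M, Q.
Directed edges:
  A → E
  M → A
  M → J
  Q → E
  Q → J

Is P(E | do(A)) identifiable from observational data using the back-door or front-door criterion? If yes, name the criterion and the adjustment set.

desc(A)\{A}={E}; candidates ⊆ {J,M,Q}.
∅: A⊥E given ∅ in G with A→· removed — back-door holds.
P(E|do(A)) = P(E|A) — no adjustment needed.

P(E|do(A)): backdoor, adjust for ∅.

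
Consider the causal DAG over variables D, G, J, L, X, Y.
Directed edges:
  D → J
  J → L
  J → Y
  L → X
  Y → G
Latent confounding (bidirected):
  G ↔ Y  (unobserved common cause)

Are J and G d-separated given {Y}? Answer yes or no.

No — J and G are d-connected given {Y}.

Bayes-Ball from J | {Y} reaches {D,G,L,X}.
G ∈ reach(J|{Y}) ⇒ J ⊥̸ G | {Y}.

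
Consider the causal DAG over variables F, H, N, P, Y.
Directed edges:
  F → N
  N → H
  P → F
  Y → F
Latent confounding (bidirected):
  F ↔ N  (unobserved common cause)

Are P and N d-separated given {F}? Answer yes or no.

Bayes-Ball from P | {F} reaches {H,N,Y}.
N ∈ reach(P|{F}) ⇒ P ⊥̸ N | {F}.

No — P and N are d-connected given {F}.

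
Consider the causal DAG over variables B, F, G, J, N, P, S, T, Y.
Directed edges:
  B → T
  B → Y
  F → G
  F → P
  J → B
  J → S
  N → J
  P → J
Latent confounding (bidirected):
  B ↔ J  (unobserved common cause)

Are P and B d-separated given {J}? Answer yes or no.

Bayes-Ball from P | {J} reaches {B,F,G,N,T,Y}.
B ∈ reach(P|{J}) ⇒ P ⊥̸ B | {J}.

No — P and B are d-connected given {J}.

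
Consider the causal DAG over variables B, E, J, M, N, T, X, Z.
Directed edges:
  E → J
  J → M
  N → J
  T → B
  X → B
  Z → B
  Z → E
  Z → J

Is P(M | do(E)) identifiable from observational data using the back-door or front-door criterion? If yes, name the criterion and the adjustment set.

P(M|do(E)): backdoor, adjust for {Z}.

desc(E)\{E}={J,M}; candidates ⊆ {B,N,T,X,Z}.
size 0: {}; under {} E still reaches {B,J,M,Z} ∋ M.
{Z}: E⊥M given {Z} in G with E→· removed — back-door holds.
P(M|do(E)) = Σ_{Z} P(M|E,Z)·P(Z).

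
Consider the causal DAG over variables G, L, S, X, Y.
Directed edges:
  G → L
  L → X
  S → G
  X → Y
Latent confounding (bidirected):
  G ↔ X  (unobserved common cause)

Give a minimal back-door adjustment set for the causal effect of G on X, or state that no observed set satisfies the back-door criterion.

G→X: no observed back-door set.

desc(G)\{G}={L,X,Y}; candidates ⊆ {S}.
G↔X: latent back-door arc(s) into G.
size 0: {}; under {} G still reaches {S,X,Y} ∋ X.
size 1: {S}; under {S} G still reaches {X,Y} ∋ X.
G↔X cannot be blocked by any observed set — no back-door set.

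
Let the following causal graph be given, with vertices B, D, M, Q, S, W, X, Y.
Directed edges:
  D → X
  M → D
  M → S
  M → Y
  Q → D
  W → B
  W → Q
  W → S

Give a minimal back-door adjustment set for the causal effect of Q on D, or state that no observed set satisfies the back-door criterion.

Q→D: minimal back-door set ∅.

desc(Q)\{Q}={D,X}; candidates ⊆ {B,M,S,W,Y}.
∅: Q⊥D given ∅ in G with Q→· removed — back-door holds.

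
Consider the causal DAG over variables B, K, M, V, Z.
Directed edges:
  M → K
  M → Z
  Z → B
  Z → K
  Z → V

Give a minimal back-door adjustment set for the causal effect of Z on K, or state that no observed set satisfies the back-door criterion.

Z→K: minimal back-door set {M}.

desc(Z)\{Z}={B,K,V}; candidates ⊆ {M}.
size 0: {}; under {} Z still reaches {K,M} ∋ K.
{M}: Z⊥K given {M} in G with Z→· removed — back-door holds.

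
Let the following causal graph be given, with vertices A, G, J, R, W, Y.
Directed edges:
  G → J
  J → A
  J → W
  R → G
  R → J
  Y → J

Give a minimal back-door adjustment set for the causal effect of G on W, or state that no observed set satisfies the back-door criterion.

G→W: minimal back-door set {R}.

desc(G)\{G}={A,J,W}; candidates ⊆ {R,Y}.
size 0: {}; under {} G still reaches {A,J,R,W} ∋ W.
{R}: G⊥W given {R} in G with G→· removed — back-door holds.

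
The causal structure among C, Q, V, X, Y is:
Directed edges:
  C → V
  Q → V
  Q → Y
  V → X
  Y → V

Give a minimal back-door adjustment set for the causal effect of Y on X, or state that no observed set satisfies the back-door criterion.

Y→X: minimal back-door set {Q}.

desc(Y)\{Y}={V,X}; candidates ⊆ {C,Q}.
size 0: {}; under {} Y still reaches {Q,V,X} ∋ X.
{Q}: Y⊥X given {Q} in G with Y→· removed — back-door holds.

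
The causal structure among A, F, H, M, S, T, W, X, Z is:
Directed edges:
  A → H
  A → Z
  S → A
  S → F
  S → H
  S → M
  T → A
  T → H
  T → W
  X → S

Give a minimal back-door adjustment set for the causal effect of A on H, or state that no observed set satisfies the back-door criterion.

desc(A)\{A}={H,Z}; candidates ⊆ {F,M,S,T,W,X}.
size 0: {}; under {} A still reaches {F,H,M,S,T,W,X} ∋ H.
size 1: {F}, {M}, {S} …(+3); under {F} A still reaches {H,M,S,T,W,X} ∋ H.
{S,T}: A⊥H given {S,T} in G with A→· removed — back-door holds.

A→H: minimal back-door set {S, T}.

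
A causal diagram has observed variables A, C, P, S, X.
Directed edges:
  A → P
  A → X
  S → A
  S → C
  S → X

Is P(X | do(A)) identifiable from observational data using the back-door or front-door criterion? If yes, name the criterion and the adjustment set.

desc(A)\{A}={P,X}; candidates ⊆ {C,S}.
size 0: {}; under {} A still reaches {C,S,X} ∋ X.
{S}: A⊥X given {S} in G with A→· removed — back-door holds.
P(X|do(A)) = Σ_{S} P(X|A,S)·P(S).

P(X|do(A)): backdoor, adjust for {S}.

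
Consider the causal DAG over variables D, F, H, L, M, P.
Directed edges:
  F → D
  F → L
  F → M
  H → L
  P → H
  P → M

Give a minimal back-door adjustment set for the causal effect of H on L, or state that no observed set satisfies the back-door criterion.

desc(H)\{H}={L}; candidates ⊆ {D,F,M,P}.
∅: H⊥L given ∅ in G with H→· removed — back-door holds.

H→L: minimal back-door set ∅.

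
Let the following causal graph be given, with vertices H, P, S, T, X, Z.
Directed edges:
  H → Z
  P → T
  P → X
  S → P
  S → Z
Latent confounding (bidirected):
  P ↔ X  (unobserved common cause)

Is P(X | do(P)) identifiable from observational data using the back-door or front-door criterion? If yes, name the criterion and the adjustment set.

desc(P)\{P}={T,X}; candidates ⊆ {H,S,Z}.
P↔X: latent back-door arc(s) into P.
size 0: {}; under {} P still reaches {S,X,Z} ∋ X.
size 1: {H}, {S}, {Z}; under {H} P still reaches {S,X,Z} ∋ X.
size 2: {H,S}, {H,Z}, {S,Z}; under {H,S} P still reaches {X} ∋ X.
P↔X cannot be blocked by any observed set — no back-door set.
No mediator lies on a directed P→…→X path.
Neither criterion identifies P(X|do(P)) in this graph.

P(X|do(P)): not identifiable (no BD/FD set).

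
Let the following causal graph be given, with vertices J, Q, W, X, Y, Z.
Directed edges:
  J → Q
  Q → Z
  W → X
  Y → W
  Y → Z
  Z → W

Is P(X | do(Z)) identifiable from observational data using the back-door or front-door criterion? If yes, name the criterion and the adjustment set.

P(X|do(Z)): backdoor, adjust for {Y}.

desc(Z)\{Z}={W,X}; candidates ⊆ {J,Q,Y}.
size 0: {}; under {} Z still reaches {J,Q,W,X,Y} ∋ X.
{Y}: Z⊥X given {Y} in G with Z→· removed — back-door holds.
P(X|do(Z)) = Σ_{Y} P(X|Z,Y)·P(Y).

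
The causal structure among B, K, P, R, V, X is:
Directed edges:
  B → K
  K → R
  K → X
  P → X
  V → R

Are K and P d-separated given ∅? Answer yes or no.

Yes — K ⊥ P | ∅.

Bayes-Ball from K | ∅ reaches {B,R,X}.
P ∉ reach(K|∅) ⇒ K ⊥ P | ∅.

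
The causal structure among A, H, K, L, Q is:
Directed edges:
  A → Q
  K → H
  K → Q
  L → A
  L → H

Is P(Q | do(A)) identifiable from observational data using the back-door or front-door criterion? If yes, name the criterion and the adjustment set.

P(Q|do(A)): backdoor, adjust for ∅.

desc(A)\{A}={Q}; candidates ⊆ {H,K,L}.
∅: A⊥Q given ∅ in G with A→· removed — back-door holds.
P(Q|do(A)) = P(Q|A) — no adjustment needed.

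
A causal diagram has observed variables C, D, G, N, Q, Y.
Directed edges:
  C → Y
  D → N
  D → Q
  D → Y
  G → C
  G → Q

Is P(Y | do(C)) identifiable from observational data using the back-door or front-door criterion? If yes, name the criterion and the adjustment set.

P(Y|do(C)): backdoor, adjust for ∅.

desc(C)\{C}={Y}; candidates ⊆ {D,G,N,Q}.
∅: C⊥Y given ∅ in G with C→· removed — back-door holds.
P(Y|do(C)) = P(Y|C) — no adjustment needed.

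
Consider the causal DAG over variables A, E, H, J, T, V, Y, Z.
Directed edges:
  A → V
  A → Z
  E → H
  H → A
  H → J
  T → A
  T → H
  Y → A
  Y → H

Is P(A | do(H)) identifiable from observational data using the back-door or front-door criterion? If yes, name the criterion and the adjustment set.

desc(H)\{H}={A,J,V,Z}; candidates ⊆ {E,T,Y}.
size 0: {}; under {} H still reaches {A,E,T,V,Y,Z} ∋ A.
size 1: {E}, {T}, {Y}; under {E} H still reaches {A,T,V,Y,Z} ∋ A.
{T,Y}: H⊥A given {T,Y} in G with H→· removed — back-door holds.
P(A|do(H)) = Σ_{T,Y} P(A|H,T,Y)·P(T,Y).

P(A|do(H)): backdoor, adjust for {T, Y}.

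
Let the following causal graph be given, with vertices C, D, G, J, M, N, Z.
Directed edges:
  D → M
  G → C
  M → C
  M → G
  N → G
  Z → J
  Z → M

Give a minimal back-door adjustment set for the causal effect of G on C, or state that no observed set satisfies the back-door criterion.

desc(G)\{G}={C}; candidates ⊆ {D,J,M,N,Z}.
size 0: {}; under {} G still reaches {C,D,J,M,N,Z} ∋ C.
{M}: G⊥C given {M} in G with G→· removed — back-door holds.

G→C: minimal back-door set {M}.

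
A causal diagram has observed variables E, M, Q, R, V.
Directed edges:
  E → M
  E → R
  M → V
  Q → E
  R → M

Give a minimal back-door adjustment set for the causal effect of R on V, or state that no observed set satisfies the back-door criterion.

desc(R)\{R}={M,V}; candidates ⊆ {E,Q}.
size 0: {}; under {} R still reaches {E,M,Q,V} ∋ V.
{E}: R⊥V given {E} in G with R→· removed — back-door holds.

R→V: minimal back-door set {E}.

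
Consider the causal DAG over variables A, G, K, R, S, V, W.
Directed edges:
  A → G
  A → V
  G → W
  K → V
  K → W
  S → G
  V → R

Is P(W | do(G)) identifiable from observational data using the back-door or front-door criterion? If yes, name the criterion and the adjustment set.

P(W|do(G)): backdoor, adjust for ∅.

desc(G)\{G}={W}; candidates ⊆ {A,K,R,S,V}.
∅: G⊥W given ∅ in G with G→· removed — back-door holds.
P(W|do(G)) = P(W|G) — no adjustment needed.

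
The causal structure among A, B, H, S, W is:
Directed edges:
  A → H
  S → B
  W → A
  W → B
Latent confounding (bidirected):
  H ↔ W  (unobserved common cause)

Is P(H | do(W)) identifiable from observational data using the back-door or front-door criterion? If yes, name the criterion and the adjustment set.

P(H|do(W)): frontdoor, adjust for {A}.

desc(W)\{W}={A,B,H}; candidates ⊆ {S}.
W↔H: latent back-door arc(s) into W.
size 0: {}; under {} W still reaches {H} ∋ H.
size 1: {S}; under {S} W still reaches {H} ∋ H.
W↔H cannot be blocked by any observed set — no back-door set.
{A}: (i) intercepts every directed W→H path; (ii) no back-door W→{A}; (iii) {W} blocks every back-door {A}→H. Front-door holds.
P(H|do(W)) = Σ_{A} P(A|W) Σ_{W'} P(H|A,W')P(W').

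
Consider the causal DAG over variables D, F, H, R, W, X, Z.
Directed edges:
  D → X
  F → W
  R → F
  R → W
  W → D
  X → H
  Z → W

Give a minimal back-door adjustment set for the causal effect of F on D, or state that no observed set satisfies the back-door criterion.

desc(F)\{F}={D,H,W,X}; candidates ⊆ {R,Z}.
size 0: {}; under {} F still reaches {D,H,R,W,X} ∋ D.
{R}: F⊥D given {R} in G with F→· removed — back-door holds.

F→D: minimal back-door set {R}.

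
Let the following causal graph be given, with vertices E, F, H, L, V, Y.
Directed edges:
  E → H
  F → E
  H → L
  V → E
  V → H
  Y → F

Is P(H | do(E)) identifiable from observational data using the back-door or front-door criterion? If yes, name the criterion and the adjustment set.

P(H|do(E)): backdoor, adjust for {V}.

desc(E)\{E}={H,L}; candidates ⊆ {F,V,Y}.
size 0: {}; under {} E still reaches {F,H,L,V,Y} ∋ H.
{V}: E⊥H given {V} in G with E→· removed — back-door holds.
P(H|do(E)) = Σ_{V} P(H|E,V)·P(V).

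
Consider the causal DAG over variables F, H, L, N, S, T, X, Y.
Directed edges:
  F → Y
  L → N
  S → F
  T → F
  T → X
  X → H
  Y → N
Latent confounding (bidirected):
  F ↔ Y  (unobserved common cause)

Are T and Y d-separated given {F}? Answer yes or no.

Bayes-Ball from T | {F} reaches {H,N,S,X,Y}.
Y ∈ reach(T|{F}) ⇒ T ⊥̸ Y | {F}.

No — T and Y are d-connected given {F}.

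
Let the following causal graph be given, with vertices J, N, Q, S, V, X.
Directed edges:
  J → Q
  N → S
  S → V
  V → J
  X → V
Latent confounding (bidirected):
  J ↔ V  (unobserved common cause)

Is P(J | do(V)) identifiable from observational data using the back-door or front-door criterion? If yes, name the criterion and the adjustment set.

P(J|do(V)): not identifiable (no BD/FD set).

desc(V)\{V}={J,Q}; candidates ⊆ {N,S,X}.
V↔J: latent back-door arc(s) into V.
size 0: {}; under {} V still reaches {J,N,Q,S,X} ∋ J.
size 1: {N}, {S}, {X}; under {N} V still reaches {J,Q,S,X} ∋ J.
size 2: {N,S}, {N,X}, {S,X}; under {N,S} V still reaches {J,Q,X} ∋ J.
V↔J cannot be blocked by any observed set — no back-door set.
No mediator lies on a directed V→…→J path.
Neither criterion identifies P(J|do(V)) in this graph.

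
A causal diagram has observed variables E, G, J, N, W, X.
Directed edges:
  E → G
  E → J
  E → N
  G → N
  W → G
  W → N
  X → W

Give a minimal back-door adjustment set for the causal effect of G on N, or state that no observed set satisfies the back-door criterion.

desc(G)\{G}={N}; candidates ⊆ {E,J,W,X}.
size 0: {}; under {} G still reaches {E,J,N,W,X} ∋ N.
size 1: {E}, {J}, {W} …(+1); under {E} G still reaches {N,W,X} ∋ N.
{E,W}: G⊥N given {E,W} in G with G→· removed — back-door holds.

G→N: minimal back-door set {E, W}.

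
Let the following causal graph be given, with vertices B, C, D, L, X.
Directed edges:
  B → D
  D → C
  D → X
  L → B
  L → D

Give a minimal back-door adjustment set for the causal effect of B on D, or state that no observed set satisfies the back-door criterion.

desc(B)\{B}={C,D,X}; candidates ⊆ {L}.
size 0: {}; under {} B still reaches {C,D,L,X} ∋ D.
{L}: B⊥D given {L} in G with B→· removed — back-door holds.

B→D: minimal back-door set {L}.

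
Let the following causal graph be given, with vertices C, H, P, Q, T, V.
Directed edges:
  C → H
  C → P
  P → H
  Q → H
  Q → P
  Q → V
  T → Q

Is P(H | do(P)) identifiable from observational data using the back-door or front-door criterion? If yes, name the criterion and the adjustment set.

desc(P)\{P}={H}; candidates ⊆ {C,Q,T,V}.
size 0: {}; under {} P still reaches {C,H,Q,T,V} ∋ H.
size 1: {C}, {Q}, {T} …(+1); under {C} P still reaches {H,Q,T,V} ∋ H.
{C,Q}: P⊥H given {C,Q} in G with P→· removed — back-door holds.
P(H|do(P)) = Σ_{C,Q} P(H|P,C,Q)·P(C,Q).

P(H|do(P)): backdoor, adjust for {C, Q}.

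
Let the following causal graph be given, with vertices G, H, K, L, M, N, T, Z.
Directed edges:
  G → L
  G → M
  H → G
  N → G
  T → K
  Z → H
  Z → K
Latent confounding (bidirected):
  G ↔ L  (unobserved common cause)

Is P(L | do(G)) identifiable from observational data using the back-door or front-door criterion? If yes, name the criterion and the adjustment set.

P(L|do(G)): not identifiable (no BD/FD set).

desc(G)\{G}={L,M}; candidates ⊆ {H,K,N,T,Z}.
G↔L: latent back-door arc(s) into G.
size 0: {}; under {} G still reaches {H,K,L,N,Z} ∋ L.
size 1: {H}, {K}, {N} …(+2); under {H} G still reaches {L,N} ∋ L.
size 2: {H,K}, {H,N}, {H,T} …(+7); under {H,K} G still reaches {L,N} ∋ L.
G↔L cannot be blocked by any observed set — no back-door set.
No mediator lies on a directed G→…→L path.
Neither criterion identifies P(L|do(G)) in this graph.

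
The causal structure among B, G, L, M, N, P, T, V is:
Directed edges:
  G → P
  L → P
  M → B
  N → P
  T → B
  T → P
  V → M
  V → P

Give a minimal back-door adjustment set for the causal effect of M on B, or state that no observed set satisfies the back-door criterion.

desc(M)\{M}={B}; candidates ⊆ {G,L,N,P,T,V}.
∅: M⊥B given ∅ in G with M→· removed — back-door holds.

M→B: minimal back-door set ∅.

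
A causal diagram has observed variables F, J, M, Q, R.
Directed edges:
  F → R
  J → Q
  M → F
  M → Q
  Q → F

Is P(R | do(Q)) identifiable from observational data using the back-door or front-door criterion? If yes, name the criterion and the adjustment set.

desc(Q)\{Q}={F,R}; candidates ⊆ {J,M}.
size 0: {}; under {} Q still reaches {F,J,M,R} ∋ R.
{M}: Q⊥R given {M} in G with Q→· removed — back-door holds.
P(R|do(Q)) = Σ_{M} P(R|Q,M)·P(M).

P(R|do(Q)): backdoor, adjust for {M}.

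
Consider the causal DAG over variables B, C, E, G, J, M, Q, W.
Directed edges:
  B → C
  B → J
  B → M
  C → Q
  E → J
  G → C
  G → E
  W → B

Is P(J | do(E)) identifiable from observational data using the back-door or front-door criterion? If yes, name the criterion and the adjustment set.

desc(E)\{E}={J}; candidates ⊆ {B,C,G,M,Q,W}.
∅: E⊥J given ∅ in G with E→· removed — back-door holds.
P(J|do(E)) = P(J|E) — no adjustment needed.

P(J|do(E)): backdoor, adjust for ∅.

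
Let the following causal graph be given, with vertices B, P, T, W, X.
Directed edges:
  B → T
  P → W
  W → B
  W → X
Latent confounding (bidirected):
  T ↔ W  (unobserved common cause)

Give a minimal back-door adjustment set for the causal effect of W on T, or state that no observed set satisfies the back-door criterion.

W→T: no observed back-door set.

desc(W)\{W}={B,T,X}; candidates ⊆ {P}.
W↔T: latent back-door arc(s) into W.
size 0: {}; under {} W still reaches {P,T} ∋ T.
size 1: {P}; under {P} W still reaches {T} ∋ T.
W↔T cannot be blocked by any observed set — no back-door set.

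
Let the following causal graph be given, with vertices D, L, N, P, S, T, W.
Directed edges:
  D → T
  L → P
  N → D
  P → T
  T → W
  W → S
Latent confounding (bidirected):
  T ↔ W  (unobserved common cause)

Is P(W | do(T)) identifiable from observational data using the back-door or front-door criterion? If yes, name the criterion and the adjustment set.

desc(T)\{T}={S,W}; candidates ⊆ {D,L,N,P}.
T↔W: latent back-door arc(s) into T.
size 0: {}; under {} T still reaches {D,L,N,P,S,W} ∋ W.
size 1: {D}, {L}, {N} …(+1); under {D} T still reaches {L,P,S,W} ∋ W.
size 2: {D,L}, {D,N}, {D,P} …(+3); under {D,L} T still reaches {P,S,W} ∋ W.
T↔W cannot be blocked by any observed set — no back-door set.
No mediator lies on a directed T→…→W path.
Neither criterion identifies P(W|do(T)) in this graph.

P(W|do(T)): not identifiable (no BD/FD set).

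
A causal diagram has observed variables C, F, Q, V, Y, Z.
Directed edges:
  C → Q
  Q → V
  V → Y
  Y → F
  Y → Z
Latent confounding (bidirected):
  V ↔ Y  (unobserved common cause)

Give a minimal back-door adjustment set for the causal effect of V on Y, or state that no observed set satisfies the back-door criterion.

V→Y: no observed back-door set.

desc(V)\{V}={F,Y,Z}; candidates ⊆ {C,Q}.
V↔Y: latent back-door arc(s) into V.
size 0: {}; under {} V still reaches {C,F,Q,Y,Z} ∋ Y.
size 1: {C}, {Q}; under {C} V still reaches {F,Q,Y,Z} ∋ Y.
size 2: {C,Q}; under {C,Q} V still reaches {F,Y,Z} ∋ Y.
V↔Y cannot be blocked by any observed set — no back-door set.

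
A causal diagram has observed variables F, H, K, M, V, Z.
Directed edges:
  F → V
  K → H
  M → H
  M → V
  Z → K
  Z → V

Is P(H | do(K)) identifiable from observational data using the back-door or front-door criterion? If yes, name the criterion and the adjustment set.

P(H|do(K)): backdoor, adjust for ∅.

desc(K)\{K}={H}; candidates ⊆ {F,M,V,Z}.
∅: K⊥H given ∅ in G with K→· removed — back-door holds.
P(H|do(K)) = P(H|K) — no adjustment needed.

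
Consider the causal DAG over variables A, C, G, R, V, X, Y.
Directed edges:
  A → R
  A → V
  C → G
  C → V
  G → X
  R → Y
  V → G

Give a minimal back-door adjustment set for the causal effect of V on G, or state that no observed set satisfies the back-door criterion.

V→G: minimal back-door set {C}.

desc(V)\{V}={G,X}; candidates ⊆ {A,C,R,Y}.
size 0: {}; under {} V still reaches {A,C,G,R,X,Y} ∋ G.
{C}: V⊥G given {C} in G with V→· removed — back-door holds.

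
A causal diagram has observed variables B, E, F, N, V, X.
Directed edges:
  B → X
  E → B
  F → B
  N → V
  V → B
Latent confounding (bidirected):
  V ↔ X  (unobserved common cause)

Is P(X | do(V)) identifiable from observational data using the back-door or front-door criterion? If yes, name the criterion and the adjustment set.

P(X|do(V)): frontdoor, adjust for {B}.

desc(V)\{V}={B,X}; candidates ⊆ {E,F,N}.
V↔X: latent back-door arc(s) into V.
size 0: {}; under {} V still reaches {N,X} ∋ X.
size 1: {E}, {F}, {N}; under {E} V still reaches {N,X} ∋ X.
size 2: {E,F}, {E,N}, {F,N}; under {E,F} V still reaches {N,X} ∋ X.
V↔X cannot be blocked by any observed set — no back-door set.
{B}: (i) intercepts every directed V→X path; (ii) no back-door V→{B}; (iii) {V} blocks every back-door {B}→X. Front-door holds.
P(X|do(V)) = Σ_{B} P(B|V) Σ_{V'} P(X|B,V')P(V').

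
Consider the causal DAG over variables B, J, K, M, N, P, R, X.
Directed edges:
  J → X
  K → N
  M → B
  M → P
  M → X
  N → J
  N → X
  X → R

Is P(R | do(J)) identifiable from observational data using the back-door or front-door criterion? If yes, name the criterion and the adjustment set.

desc(J)\{J}={R,X}; candidates ⊆ {B,K,M,N,P}.
size 0: {}; under {} J still reaches {K,N,R,X} ∋ R.
{N}: J⊥R given {N} in G with J→· removed — back-door holds.
P(R|do(J)) = Σ_{N} P(R|J,N)·P(N).

P(R|do(J)): backdoor, adjust for {N}.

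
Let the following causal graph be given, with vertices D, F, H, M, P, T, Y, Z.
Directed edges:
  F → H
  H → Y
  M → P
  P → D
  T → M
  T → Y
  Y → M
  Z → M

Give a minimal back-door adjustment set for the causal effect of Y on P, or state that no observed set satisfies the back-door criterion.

desc(Y)\{Y}={D,M,P}; candidates ⊆ {F,H,T,Z}.
size 0: {}; under {} Y still reaches {D,F,H,M,P,T} ∋ P.
{T}: Y⊥P given {T} in G with Y→· removed — back-door holds.

Y→P: minimal back-door set {T}.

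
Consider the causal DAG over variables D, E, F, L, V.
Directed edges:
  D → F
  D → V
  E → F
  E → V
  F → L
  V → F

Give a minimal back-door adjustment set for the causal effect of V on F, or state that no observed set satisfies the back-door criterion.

desc(V)\{V}={F,L}; candidates ⊆ {D,E}.
size 0: {}; under {} V still reaches {D,E,F,L} ∋ F.
size 1: {D}, {E}; under {D} V still reaches {E,F,L} ∋ F.
{D,E}: V⊥F given {D,E} in G with V→· removed — back-door holds.

V→F: minimal back-door set {D, E}.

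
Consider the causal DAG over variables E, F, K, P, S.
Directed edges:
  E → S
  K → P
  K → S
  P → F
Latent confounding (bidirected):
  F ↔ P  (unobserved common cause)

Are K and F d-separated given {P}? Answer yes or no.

No — K and F are d-connected given {P}.

Bayes-Ball from K | {P} reaches {F,S}.
F ∈ reach(K|{P}) ⇒ K ⊥̸ F | {P}.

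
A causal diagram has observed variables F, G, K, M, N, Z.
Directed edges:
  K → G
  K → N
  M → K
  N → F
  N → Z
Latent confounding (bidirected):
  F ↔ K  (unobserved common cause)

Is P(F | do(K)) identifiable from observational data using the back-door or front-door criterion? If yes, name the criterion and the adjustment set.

desc(K)\{K}={F,G,N,Z}; candidates ⊆ {M}.
K↔F: latent back-door arc(s) into K.
size 0: {}; under {} K still reaches {F,M} ∋ F.
size 1: {M}; under {M} K still reaches {F} ∋ F.
K↔F cannot be blocked by any observed set — no back-door set.
{N}: (i) intercepts every directed K→F path; (ii) no back-door K→{N}; (iii) {K} blocks every back-door {N}→F. Front-door holds.
P(F|do(K)) = Σ_{N} P(N|K) Σ_{K'} P(F|N,K')P(K').

P(F|do(K)): frontdoor, adjust for {N}.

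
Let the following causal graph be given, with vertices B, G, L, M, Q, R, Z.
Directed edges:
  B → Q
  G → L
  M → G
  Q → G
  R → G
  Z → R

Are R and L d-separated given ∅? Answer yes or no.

Bayes-Ball from R | ∅ reaches {G,L,Z}.
L ∈ reach(R|∅) ⇒ R ⊥̸ L | ∅.

No — R and L are d-connected given ∅.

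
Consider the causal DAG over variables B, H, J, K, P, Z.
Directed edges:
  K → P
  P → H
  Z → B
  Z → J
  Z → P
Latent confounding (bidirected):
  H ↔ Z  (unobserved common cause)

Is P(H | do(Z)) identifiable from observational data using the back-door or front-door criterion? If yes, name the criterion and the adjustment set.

desc(Z)\{Z}={B,H,J,P}; candidates ⊆ {K}.
Z↔H: latent back-door arc(s) into Z.
size 0: {}; under {} Z still reaches {H} ∋ H.
size 1: {K}; under {K} Z still reaches {H} ∋ H.
Z↔H cannot be blocked by any observed set — no back-door set.
{P}: (i) intercepts every directed Z→H path; (ii) no back-door Z→{P}; (iii) {Z} blocks every back-door {P}→H. Front-door holds.
P(H|do(Z)) = Σ_{P} P(P|Z) Σ_{Z'} P(H|P,Z')P(Z').

P(H|do(Z)): frontdoor, adjust for {P}.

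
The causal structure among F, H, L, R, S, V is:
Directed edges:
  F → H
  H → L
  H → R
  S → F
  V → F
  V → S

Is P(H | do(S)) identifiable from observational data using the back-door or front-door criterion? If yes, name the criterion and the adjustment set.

P(H|do(S)): backdoor, adjust for {V}.

desc(S)\{S}={F,H,L,R}; candidates ⊆ {V}.
size 0: {}; under {} S still reaches {F,H,L,R,V} ∋ H.
{V}: S⊥H given {V} in G with S→· removed — back-door holds.
P(H|do(S)) = Σ_{V} P(H|S,V)·P(V).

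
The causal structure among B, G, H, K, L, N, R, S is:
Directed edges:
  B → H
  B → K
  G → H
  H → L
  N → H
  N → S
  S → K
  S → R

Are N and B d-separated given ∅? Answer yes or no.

Bayes-Ball from N | ∅ reaches {H,K,L,R,S}.
B ∉ reach(N|∅) ⇒ N ⊥ B | ∅.

Yes — N ⊥ B | ∅.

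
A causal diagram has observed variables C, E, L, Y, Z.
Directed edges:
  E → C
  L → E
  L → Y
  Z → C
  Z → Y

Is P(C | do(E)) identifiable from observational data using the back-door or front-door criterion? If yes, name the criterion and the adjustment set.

P(C|do(E)): backdoor, adjust for ∅.

desc(E)\{E}={C}; candidates ⊆ {L,Y,Z}.
∅: E⊥C given ∅ in G with E→· removed — back-door holds.
P(C|do(E)) = P(C|E) — no adjustment needed.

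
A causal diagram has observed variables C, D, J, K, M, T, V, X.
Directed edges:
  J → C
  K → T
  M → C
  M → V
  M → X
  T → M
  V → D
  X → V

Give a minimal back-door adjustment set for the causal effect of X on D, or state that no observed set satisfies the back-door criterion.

X→D: minimal back-door set {M}.

desc(X)\{X}={D,V}; candidates ⊆ {C,J,K,M,T}.
size 0: {}; under {} X still reaches {C,D,K,M,T,V} ∋ D.
{M}: X⊥D given {M} in G with X→· removed — back-door holds.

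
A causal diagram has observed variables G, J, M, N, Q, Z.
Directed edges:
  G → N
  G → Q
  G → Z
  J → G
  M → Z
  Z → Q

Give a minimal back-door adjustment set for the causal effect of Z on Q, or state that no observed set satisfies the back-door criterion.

desc(Z)\{Z}={Q}; candidates ⊆ {G,J,M,N}.
size 0: {}; under {} Z still reaches {G,J,M,N,Q} ∋ Q.
{G}: Z⊥Q given {G} in G with Z→· removed — back-door holds.

Z→Q: minimal back-door set {G}.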